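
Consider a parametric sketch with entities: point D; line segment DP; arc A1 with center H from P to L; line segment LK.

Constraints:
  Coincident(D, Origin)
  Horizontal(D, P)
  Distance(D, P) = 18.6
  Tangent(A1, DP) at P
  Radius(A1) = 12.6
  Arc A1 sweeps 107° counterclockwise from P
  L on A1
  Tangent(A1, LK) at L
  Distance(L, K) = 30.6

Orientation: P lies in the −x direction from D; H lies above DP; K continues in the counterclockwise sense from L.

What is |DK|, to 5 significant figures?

48.111

D is at the origin; DP is horizontal with |DP| = 18.6 and P on the −x side, so P = (-18.600, 0.0000). Tangency of A1 to DP means the radius HP is perpendicular to DP, so H = P + (0, 12.6) = (-18.600, 12.600). On A1, P sits at bearing -90° from H; a 107° counterclockwise sweep puts L at bearing 17°, so L = H + 12.6·(cos 17°, sin 17°) = (-6.5506, 16.284). Tangency of A1 to LK means the radius HL is perpendicular to LK, so LK runs along (−sin 17°, cos 17°); with |LK| = 30.6, K = (-15.497, 45.547). Then |DK| = |K − D| = 48.111.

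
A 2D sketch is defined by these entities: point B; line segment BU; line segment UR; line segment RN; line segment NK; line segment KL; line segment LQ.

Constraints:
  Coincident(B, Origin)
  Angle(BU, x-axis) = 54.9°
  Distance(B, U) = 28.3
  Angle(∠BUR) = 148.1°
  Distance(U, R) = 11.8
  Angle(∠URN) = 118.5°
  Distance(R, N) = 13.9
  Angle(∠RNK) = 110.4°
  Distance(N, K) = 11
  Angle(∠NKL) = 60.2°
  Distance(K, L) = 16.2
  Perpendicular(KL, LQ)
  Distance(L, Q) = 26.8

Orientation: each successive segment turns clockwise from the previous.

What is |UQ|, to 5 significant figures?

31.429

B is at the origin; BU runs at 54.9° with length 28.3, so U = (16.273, 23.154). ∠BUR = 148.1° gives UR at 23.000° from the x-axis; with |UR| = 11.8, R = (27.135, 27.764). ∠URN = 118.5° gives RN at -38.500° from the x-axis; with |RN| = 13.9, N = (38.013, 19.111). ∠RNK = 110.4° gives NK at -108.10° from the x-axis; with |NK| = 11.0, K = (34.595, 8.6556). ∠NKL = 60.2° gives KL at 132.10° from the x-axis; with |KL| = 16.2, L = (23.735, 20.676). KL ⟂ LQ, so LQ runs at 42.100°; with |LQ| = 26.8, Q = (43.619, 38.643). Then |UQ| = |Q − U| = 31.429.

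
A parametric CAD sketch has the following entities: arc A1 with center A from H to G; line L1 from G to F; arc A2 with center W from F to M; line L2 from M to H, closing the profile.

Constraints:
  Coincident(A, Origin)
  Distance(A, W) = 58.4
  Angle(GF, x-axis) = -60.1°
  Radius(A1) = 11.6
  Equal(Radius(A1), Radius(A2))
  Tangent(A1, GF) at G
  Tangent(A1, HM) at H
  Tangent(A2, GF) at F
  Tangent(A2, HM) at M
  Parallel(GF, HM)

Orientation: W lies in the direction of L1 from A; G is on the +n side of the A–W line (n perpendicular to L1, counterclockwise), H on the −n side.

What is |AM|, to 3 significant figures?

59.5

The slot axis is L1's direction at -60.1°, so u = (cos -60.1°, sin -60.1°) = (0.498, -0.867) and n = (−sin -60.1°, cos -60.1°) = (0.867, 0.498). A is at the origin and W lies 58.4 along u from A, so W = 58.4·u = (29.1, -50.6). Tangency of A1 to both parallel lines with radius 11.6 puts G and H at A ± 11.6·n: G = (10.1, 5.78), H = (-10.1, -5.78). Equal radii place F and M the same way about W: F = W + 11.6·n = (39.2, -44.8), M = W − 11.6·n = (19.1, -56.4). Then |AM| = |M − A| = 59.5.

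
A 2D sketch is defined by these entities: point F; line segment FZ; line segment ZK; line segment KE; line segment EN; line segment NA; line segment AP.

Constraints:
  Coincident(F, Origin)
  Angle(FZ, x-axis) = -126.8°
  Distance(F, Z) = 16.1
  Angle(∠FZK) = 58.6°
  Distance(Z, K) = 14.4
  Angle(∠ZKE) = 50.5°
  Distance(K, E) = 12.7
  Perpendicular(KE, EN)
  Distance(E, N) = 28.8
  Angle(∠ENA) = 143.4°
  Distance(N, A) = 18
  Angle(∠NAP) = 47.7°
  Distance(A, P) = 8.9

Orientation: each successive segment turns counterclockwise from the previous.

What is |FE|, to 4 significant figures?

4.451

F is at the origin; FZ runs at -126.8° with length 16.1, so Z = (-9.644, -12.89). ∠FZK = 58.6° gives ZK at -5.400° from the x-axis; with |ZK| = 14.4, K = (4.692, -14.25). ∠ZKE = 50.5° gives KE at 124.1° from the x-axis; with |KE| = 12.7, E = (-2.428, -3.731). Then |FE| = |E − F| = 4.451.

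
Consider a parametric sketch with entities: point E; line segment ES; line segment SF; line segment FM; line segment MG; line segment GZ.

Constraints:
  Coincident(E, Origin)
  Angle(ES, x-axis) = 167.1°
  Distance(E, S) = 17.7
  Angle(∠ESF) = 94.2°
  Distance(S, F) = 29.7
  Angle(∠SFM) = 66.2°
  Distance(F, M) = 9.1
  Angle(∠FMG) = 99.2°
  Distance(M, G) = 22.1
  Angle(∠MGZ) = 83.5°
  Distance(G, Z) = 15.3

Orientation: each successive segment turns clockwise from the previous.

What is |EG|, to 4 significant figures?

16.04

∠SFM = 66.2° gives FM at -32.50° from the x-axis; with |FM| = 9.1, M = (-5.086, 28.42). ∠FMG = 99.2° gives MG at -113.3° from the x-axis; with |MG| = 22.1, G = (-13.83, 8.123). Then |EG| = |G − E| = 16.04.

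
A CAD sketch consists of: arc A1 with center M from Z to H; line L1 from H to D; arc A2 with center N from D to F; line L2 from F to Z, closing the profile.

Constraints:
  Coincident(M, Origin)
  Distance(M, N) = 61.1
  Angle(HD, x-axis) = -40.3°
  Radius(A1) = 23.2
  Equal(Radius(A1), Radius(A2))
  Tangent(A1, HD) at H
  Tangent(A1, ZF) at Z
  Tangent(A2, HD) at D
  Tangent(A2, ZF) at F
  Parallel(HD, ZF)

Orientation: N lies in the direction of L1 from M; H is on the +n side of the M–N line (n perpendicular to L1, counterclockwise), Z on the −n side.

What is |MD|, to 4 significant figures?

65.36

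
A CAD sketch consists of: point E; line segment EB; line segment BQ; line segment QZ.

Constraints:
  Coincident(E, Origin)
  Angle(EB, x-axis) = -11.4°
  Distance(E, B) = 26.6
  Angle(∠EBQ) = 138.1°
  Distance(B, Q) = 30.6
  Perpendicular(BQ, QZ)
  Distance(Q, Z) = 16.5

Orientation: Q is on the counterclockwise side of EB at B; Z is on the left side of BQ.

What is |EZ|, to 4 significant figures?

50.41

E is at the origin; EB runs at -11.4° with length 26.6, so B = 26.6·(cos -11.4°, sin -11.4°) = (26.08, -5.258). ∠EBQ = 138.1°, so BQ runs at -11.4° + (180° − 138.1°) = 30.50° from the x-axis; with |BQ| = 30.6, Q = B + 30.6·(cos 30.50°, sin 30.50°) = (52.44, 10.27). The perpendicularity gives QZ at right angles to BQ; with |QZ| = 16.5 on the left of BQ, Z = Q + 16.5·(-0.5075, 0.8616) = (44.07, 24.49). Then |EZ| = |Z − E| = 50.41.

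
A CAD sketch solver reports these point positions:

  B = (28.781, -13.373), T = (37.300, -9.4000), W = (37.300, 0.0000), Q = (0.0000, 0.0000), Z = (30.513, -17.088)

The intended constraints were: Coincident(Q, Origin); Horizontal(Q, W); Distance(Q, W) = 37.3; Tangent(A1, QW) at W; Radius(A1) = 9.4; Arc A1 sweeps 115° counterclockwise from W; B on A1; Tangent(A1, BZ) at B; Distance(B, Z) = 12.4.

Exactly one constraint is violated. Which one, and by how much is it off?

Distance(B, Z) = 12.4 — off by 8.30.

Q = (0.00, 0.00) ✓; Q.y = 0.00, W.y = 0.00 ✓; |QW| = 37.30 ✓; ∠(TW, WQ) = 90.00° ✓; |TW| = 9.400 ✓; bearing(T→B) − bearing(T→W) = 115.0° ✓; |TB| = 9.400 ✓; ∠(TB, BZ) = 90.01° ✓; |BZ| = 4.099 ✗.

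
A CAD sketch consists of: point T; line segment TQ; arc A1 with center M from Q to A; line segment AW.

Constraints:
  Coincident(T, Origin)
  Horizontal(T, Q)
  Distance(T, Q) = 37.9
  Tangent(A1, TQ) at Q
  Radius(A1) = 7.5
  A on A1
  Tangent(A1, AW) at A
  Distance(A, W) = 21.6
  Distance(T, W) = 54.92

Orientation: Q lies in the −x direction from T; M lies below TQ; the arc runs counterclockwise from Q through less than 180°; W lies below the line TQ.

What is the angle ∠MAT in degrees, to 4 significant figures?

12.87°

Checks: ∠(MQ, QT) = 90.00° ✓; |MQ| = 7.500 ✓; |MA| = 7.500 ✓; ∠(MA, AW) = 90.00° ✓; |AW| = 21.60 ✓; |TW| = 54.92 ✓.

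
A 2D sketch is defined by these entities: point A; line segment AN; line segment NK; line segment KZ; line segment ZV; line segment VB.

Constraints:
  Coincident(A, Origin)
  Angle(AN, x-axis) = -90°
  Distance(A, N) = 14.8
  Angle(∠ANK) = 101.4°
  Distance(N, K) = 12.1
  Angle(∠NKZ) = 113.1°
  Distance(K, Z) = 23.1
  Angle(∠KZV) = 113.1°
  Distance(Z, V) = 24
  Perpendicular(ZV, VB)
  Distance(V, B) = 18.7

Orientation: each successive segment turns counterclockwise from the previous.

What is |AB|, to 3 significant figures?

12.6

A is at the origin; AN runs at -90.0° with length 14.8, so N = (9.06e-16, -14.8). ∠ANK = 101.4° gives NK at -11.4° from the x-axis; with |NK| = 12.1, K = (11.9, -17.2). ∠NKZ = 113.1° gives KZ at 55.5° from the x-axis; with |KZ| = 23.1, Z = (24.9, 1.85). ∠KZV = 113.1° gives ZV at 122° from the x-axis; with |ZV| = 24.0, V = (12.1, 22.1). ZV ⟂ VB, so VB runs at -148°; with |VB| = 18.7, B = (-3.70, 12.1). Then |AB| = |B − A| = 12.6.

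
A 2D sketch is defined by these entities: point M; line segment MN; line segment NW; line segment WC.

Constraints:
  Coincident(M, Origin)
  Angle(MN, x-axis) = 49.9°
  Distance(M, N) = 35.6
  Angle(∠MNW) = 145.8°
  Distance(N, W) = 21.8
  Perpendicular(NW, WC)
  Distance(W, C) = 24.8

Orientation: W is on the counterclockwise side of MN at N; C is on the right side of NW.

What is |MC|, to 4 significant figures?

68.07

M is at the origin; MN runs at 49.9° with length 35.6, so N = 35.6·(cos 49.9°, sin 49.9°) = (22.93, 27.23). ∠MNW = 145.8°, so NW runs at 49.9° + (180° − 145.8°) = 84.10° from the x-axis; with |NW| = 21.8, W = N + 21.8·(cos 84.10°, sin 84.10°) = (25.17, 48.92). NW ⟂ WC; with |WC| = 24.8 on the right of NW, C = W + 24.8·(0.9947, -0.1028) = (49.84, 46.37). Then |MC| = |C − M| = 68.07.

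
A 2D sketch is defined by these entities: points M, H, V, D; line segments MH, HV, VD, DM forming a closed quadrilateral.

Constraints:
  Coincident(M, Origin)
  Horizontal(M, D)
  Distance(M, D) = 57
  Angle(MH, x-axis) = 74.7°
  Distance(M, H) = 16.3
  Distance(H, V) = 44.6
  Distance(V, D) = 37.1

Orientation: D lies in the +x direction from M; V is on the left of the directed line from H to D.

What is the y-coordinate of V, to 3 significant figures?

34.9

M is at the origin; MD is horizontal with |MD| = 57.0 and D in +x, so D = (57.0, 0). MH runs at 74.7° with |MH| = 16.3, so H = (4.30, 15.7). V is determined by |HV| = 44.6 and |VD| = 37.1 together: it lies at the intersection of circle(H, 44.6) and circle(D, 37.1). With |HD| = 55.0, the foot of the radical line on HD is 33.1 from H and the perpendicular offset is √(44.6² − 33.1²) = 29.9. Taking the left-of-HD solution: V = (44.5, 34.9).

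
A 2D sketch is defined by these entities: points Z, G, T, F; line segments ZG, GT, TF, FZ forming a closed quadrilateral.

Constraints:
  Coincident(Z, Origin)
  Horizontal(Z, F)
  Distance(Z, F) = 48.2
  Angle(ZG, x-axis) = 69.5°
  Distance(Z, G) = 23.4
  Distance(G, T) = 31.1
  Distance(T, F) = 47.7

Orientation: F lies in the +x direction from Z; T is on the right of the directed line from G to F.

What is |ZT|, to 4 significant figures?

8.487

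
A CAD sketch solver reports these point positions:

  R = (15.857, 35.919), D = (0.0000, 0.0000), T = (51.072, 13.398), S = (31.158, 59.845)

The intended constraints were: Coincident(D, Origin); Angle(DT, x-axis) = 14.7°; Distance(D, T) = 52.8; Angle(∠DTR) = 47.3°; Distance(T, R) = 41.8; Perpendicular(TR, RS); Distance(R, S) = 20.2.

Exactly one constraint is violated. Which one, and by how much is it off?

Distance(R, S) = 20.2 — off by 8.20.

D = (0.00, 0.00) ✓; DT at 14.70° ✓; |DT| = 52.80 ✓; ∠DTR = 47.30° ✓; |TR| = 41.80 ✓; ∠(TR, RS) = 90.00° ✓; |RS| = 28.40 ✗.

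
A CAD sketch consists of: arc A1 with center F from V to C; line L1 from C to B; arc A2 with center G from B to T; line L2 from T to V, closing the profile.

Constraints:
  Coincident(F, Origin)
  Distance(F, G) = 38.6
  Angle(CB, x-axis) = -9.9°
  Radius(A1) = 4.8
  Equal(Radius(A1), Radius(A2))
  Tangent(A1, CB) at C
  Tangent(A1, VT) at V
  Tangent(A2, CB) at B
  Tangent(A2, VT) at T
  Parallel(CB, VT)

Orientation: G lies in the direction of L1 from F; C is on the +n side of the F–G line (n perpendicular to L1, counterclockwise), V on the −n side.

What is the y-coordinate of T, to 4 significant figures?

-11.36

The slot axis is L1's direction at -9.9°, so u = (cos -9.9°, sin -9.9°) = (0.9851, -0.1719) and n = (−sin -9.9°, cos -9.9°) = (0.1719, 0.9851). F is at the origin and G lies 38.6 along u from F, so G = 38.6·u = (38.03, -6.636). Tangency of A1 to both parallel lines with radius 4.8 puts C and V at F ± 4.8·n: C = (0.8253, 4.729), V = (-0.8253, -4.729). Equal radii place B and T the same way about G: B = G + 4.8·n = (38.85, -1.908), T = G − 4.8·n = (37.20, -11.36). So T.y = -11.36.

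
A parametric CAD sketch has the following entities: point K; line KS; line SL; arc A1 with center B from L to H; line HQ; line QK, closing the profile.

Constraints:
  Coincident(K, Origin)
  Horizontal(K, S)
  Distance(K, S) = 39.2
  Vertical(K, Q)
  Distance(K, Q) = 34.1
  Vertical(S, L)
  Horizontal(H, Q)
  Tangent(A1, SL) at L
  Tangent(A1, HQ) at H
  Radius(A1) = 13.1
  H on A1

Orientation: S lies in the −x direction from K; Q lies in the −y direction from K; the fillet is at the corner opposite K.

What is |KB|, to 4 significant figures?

33.50

KQ is vertical with |KQ| = 34.1 and Q on the −y side, so Q = (0.000, -34.10). The virtual corner opposite K is at (-39.20, -34.10). Tangency of A1 to SL means the radius BL is perpendicular to SL and since A1 is tangent to HQ there, BH ⟂ HQ, with radius 13.1, so the center B sits 13.1 in from both sides at B = (-26.10, -21.00). Then |KB| = |B − K| = 33.50.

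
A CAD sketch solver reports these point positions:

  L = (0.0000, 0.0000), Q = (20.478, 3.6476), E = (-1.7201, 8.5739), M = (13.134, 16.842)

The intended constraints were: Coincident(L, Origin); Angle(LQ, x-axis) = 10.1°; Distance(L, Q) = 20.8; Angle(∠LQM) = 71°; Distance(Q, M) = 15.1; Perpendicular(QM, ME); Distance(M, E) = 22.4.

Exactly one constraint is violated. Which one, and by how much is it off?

Distance(M, E) = 22.4 — off by 5.40.

L = (0.00, 0.00) ✓; LQ at 10.10° ✓; |LQ| = 20.80 ✓; ∠LQM = 71.00° ✓; |QM| = 15.10 ✓; ∠(QM, ME) = 90.00° ✓; |ME| = 17.00 ✗.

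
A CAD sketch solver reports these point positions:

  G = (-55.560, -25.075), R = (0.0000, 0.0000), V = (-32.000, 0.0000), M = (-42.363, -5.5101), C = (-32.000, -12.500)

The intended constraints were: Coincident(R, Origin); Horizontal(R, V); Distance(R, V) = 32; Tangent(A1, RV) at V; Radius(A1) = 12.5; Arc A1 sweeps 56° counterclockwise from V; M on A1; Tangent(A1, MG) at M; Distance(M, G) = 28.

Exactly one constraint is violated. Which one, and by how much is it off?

Distance(M, G) = 28 — off by 4.40.

R = (0.00, 0.00) ✓; R.y = 0.00, V.y = 0.00 ✓; |RV| = 32.00 ✓; ∠(CV, VR) = 90.00° ✓; |CV| = 12.50 ✓; bearing(C→M) − bearing(C→V) = 56.00° ✓; |CM| = 12.50 ✓; ∠(CM, MG) = 90.00° ✓; |MG| = 23.60 ✗.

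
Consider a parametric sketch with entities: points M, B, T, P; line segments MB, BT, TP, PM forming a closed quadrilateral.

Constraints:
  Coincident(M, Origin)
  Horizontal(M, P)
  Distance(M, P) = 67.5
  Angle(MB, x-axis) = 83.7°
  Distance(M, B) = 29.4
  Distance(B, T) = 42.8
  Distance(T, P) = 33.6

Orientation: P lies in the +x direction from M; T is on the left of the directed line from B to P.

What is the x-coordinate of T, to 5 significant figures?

45.883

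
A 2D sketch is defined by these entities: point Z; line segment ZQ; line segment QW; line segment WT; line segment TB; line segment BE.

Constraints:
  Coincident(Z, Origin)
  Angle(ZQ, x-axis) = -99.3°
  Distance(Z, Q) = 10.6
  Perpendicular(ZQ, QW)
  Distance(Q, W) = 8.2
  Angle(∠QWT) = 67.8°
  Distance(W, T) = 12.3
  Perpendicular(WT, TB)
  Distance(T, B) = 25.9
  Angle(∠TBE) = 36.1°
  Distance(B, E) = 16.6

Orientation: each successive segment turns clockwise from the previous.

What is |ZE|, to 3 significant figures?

13.7

Z is at the origin; ZQ runs at -99.3° with length 10.6, so Q = (-1.71, -10.5). ZQ ⟂ QW, so QW runs at 171°; with |QW| = 8.2, W = (-9.81, -9.14). ∠QWT = 67.8° gives WT at 58.5° from the x-axis; with |WT| = 12.3, T = (-3.38, 1.35). The perpendicularity gives TB at right angles to WT, so TB runs at -31.5°; with |TB| = 25.9, B = (18.7, -12.2). ∠TBE = 36.1° gives BE at -175° from the x-axis; with |BE| = 16.6, E = (2.16, -13.5). Then |ZE| = |E − Z| = 13.7.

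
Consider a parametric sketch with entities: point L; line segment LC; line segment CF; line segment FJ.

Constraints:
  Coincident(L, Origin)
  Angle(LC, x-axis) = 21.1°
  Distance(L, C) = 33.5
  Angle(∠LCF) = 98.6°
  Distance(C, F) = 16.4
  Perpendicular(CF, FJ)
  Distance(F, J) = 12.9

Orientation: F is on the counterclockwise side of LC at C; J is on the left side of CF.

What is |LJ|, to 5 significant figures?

29.451

L is at the origin; LC runs at 21.1° with length 33.5, so C = 33.5·(cos 21.1°, sin 21.1°) = (31.254, 12.060). ∠LCF = 98.6°, so CF runs at 21.1° + (180° − 98.6°) = 102.50° from the x-axis; with |CF| = 16.4, F = C + 16.4·(cos 102.50°, sin 102.50°) = (27.704, 28.071). CF is perpendicular to FJ; with |FJ| = 12.9 on the left of CF, J = F + 12.9·(-0.97630, -0.21644) = (15.110, 25.279). Then |LJ| = |J − L| = 29.451.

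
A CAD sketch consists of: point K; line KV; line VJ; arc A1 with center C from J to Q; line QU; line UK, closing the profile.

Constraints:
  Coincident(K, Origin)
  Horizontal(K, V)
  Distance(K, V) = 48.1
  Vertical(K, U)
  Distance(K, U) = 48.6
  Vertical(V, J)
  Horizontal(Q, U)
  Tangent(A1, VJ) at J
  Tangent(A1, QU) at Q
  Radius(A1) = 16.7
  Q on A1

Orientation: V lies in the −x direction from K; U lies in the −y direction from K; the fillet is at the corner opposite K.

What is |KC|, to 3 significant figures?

44.8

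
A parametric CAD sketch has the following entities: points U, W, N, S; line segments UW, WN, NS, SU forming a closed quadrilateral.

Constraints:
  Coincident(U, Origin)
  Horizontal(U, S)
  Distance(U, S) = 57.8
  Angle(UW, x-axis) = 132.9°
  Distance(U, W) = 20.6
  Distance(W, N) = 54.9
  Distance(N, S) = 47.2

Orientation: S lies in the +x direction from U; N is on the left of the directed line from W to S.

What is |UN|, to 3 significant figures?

53.5

U is at the origin; U and S share the same y with |US| = 57.8 and S in +x, so S = (57.8, 0). UW runs at 132.9° with |UW| = 20.6, so W = (-14.0, 15.1). N is determined by |WN| = 54.9 and |NS| = 47.2 together: it lies at the intersection of circle(W, 54.9) and circle(S, 47.2). With |WS| = 73.4, the foot of the radical line on WS is 42.1 from W and the perpendicular offset is √(54.9² − 42.1²) = 35.3. Taking the left-of-WS solution: N = (34.4, 41.0).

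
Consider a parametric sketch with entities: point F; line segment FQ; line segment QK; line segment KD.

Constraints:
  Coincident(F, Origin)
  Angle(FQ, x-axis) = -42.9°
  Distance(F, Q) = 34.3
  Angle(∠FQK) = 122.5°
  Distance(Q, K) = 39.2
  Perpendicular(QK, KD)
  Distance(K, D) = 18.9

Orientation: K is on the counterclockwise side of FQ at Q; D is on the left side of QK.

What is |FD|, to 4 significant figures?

58.50

F is at the origin; FQ runs at -42.9° with length 34.3, so Q = 34.3·(cos -42.9°, sin -42.9°) = (25.13, -23.35). ∠FQK = 122.5°, so QK runs at -42.9° + (180° − 122.5°) = 14.60° from the x-axis; with |QK| = 39.2, K = Q + 39.2·(cos 14.60°, sin 14.60°) = (63.06, -13.47). QK ⟂ KD; with |KD| = 18.9 on the left of QK, D = K + 18.9·(-0.2521, 0.9677) = (58.30, 4.822). Then |FD| = |D − F| = 58.50.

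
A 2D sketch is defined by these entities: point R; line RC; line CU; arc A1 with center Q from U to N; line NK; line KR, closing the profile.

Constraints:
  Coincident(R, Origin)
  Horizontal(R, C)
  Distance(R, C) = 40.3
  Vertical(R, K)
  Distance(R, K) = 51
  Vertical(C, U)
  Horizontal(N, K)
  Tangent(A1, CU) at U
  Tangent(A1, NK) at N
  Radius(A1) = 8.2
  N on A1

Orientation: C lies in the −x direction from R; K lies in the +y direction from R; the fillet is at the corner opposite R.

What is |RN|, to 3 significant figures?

60.3

R is at the origin; RC is horizontal with |RC| = 40.3 and C on the −x side, so C = (-40.3, 0.00). R and K share the same x with |RK| = 51.0 and K on the +y side, so K = (0.00, 51.0). The virtual corner opposite R is at (-40.3, 51.0). The tangent condition forces QU to be normal to CU and tangency of A1 to NK means the radius QN is perpendicular to NK, with radius 8.2, so the center Q sits 8.2 in from both sides at Q = (-32.1, 42.8). That places the tangent points at U = (-40.3, 42.8) on CU and N = (-32.1, 51.0) on NK. Then |RN| = |N − R| = 60.3.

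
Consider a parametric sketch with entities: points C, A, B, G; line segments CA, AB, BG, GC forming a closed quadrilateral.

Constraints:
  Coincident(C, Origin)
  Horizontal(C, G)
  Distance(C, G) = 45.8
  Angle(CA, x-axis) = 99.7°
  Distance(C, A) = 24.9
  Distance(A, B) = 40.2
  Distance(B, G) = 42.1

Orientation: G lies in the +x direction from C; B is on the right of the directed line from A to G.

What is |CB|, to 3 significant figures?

15.6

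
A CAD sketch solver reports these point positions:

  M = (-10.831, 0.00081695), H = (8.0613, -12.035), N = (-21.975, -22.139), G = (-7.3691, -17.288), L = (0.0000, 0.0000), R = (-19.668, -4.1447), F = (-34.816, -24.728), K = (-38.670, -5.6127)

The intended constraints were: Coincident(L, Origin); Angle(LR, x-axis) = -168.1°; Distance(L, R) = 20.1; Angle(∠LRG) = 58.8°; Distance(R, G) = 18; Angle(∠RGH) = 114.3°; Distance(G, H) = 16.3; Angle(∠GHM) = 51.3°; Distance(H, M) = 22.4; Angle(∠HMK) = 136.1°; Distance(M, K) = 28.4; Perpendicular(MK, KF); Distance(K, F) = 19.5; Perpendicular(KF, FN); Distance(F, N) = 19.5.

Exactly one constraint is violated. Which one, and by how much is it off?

Distance(F, N) = 19.5 — off by 6.40.

L = (0.00, 0.00) ✓; LR at -168.1° ✓; |LR| = 20.10 ✓; ∠LRG = 58.80° ✓; |RG| = 18.00 ✓; ∠RGH = 114.3° ✓; |GH| = 16.30 ✓; ∠GHM = 51.30° ✓; |HM| = 22.40 ✓; ∠HMK = 136.1° ✓; |MK| = 28.40 ✓; ∠(MK, KF) = 90.00° ✓; |KF| = 19.50 ✓; ∠(KF, FN) = 90.00° ✓; |FN| = 13.10 ✗.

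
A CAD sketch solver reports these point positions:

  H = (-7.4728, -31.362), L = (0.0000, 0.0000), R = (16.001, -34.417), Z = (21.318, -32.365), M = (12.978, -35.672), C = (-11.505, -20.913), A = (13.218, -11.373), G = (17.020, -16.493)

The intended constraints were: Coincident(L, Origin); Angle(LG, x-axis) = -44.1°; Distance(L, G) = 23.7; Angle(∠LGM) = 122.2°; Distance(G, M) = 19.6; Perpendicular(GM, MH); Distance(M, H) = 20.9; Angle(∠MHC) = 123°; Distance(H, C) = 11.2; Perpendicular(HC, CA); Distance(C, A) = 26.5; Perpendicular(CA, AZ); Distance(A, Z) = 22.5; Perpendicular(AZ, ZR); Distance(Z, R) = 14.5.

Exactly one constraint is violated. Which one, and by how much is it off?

Distance(Z, R) = 14.5 — off by 8.80.

L = (0.00, 0.00) ✓; LG at -44.10° ✓; |LG| = 23.70 ✓; ∠LGM = 122.2° ✓; |GM| = 19.60 ✓; ∠(GM, MH) = 90.00° ✓; |MH| = 20.90 ✓; ∠MHC = 123.0° ✓; |HC| = 11.20 ✓; ∠(HC, CA) = 90.00° ✓; |CA| = 26.50 ✓; ∠(CA, AZ) = 90.00° ✓; |AZ| = 22.50 ✓; ∠(AZ, ZR) = 90.00° ✓; |ZR| = 5.699 ✗.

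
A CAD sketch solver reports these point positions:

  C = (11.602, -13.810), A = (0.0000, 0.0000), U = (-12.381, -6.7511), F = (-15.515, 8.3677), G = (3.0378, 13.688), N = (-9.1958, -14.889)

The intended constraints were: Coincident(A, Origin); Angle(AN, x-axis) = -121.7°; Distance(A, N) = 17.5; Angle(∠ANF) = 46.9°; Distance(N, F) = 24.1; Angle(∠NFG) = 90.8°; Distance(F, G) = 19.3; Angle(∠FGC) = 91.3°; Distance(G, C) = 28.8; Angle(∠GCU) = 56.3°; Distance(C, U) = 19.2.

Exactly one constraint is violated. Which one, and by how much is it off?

Distance(C, U) = 19.2 — off by 5.80.

A = (0.00, 0.00) ✓; AN at -121.7° ✓; |AN| = 17.50 ✓; ∠ANF = 46.90° ✓; |NF| = 24.10 ✓; ∠NFG = 90.80° ✓; |FG| = 19.30 ✓; ∠FGC = 91.30° ✓; |GC| = 28.80 ✓; ∠GCU = 56.30° ✓; |CU| = 25.00 ✗.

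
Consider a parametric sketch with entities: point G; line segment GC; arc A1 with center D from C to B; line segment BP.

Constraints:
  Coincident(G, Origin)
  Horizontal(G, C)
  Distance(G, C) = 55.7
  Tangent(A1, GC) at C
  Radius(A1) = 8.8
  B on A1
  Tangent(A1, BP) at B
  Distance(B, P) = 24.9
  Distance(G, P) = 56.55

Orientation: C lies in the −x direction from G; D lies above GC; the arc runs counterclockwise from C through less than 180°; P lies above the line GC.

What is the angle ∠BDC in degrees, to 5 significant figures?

87.299°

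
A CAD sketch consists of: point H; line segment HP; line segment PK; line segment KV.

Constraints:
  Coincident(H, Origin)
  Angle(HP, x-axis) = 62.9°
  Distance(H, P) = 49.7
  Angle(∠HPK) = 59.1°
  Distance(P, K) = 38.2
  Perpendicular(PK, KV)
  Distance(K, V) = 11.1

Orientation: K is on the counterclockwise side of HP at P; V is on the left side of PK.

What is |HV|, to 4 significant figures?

34.00

∠HPK = 59.1°, so PK runs at 62.9° + (180° − 59.1°) = 183.8° from the x-axis; with |PK| = 38.2, K = P + 38.2·(cos 183.8°, sin 183.8°) = (-15.48, 41.71). The perpendicularity gives KV at right angles to PK; with |KV| = 11.1 on the left of PK, V = K + 11.1·(0.06627, -0.9978) = (-14.74, 30.64). Then |HV| = |V − H| = 34.00.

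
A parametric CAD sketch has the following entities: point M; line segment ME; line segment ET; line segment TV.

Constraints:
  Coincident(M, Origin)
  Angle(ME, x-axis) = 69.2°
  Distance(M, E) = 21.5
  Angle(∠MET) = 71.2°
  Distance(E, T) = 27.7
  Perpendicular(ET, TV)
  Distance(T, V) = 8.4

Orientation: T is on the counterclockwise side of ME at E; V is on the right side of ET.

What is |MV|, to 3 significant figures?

35.5

M is at the origin; ME runs at 69.2° with length 21.5, so E = 21.5·(cos 69.2°, sin 69.2°) = (7.63, 20.1). ∠MET = 71.2°, so ET runs at 69.2° + (180° − 71.2°) = 178° from the x-axis; with |ET| = 27.7, T = E + 27.7·(cos 178°, sin 178°) = (-20.0, 21.1). ET is perpendicular to TV; with |TV| = 8.4 on the right of ET, V = T + 8.4·(0.0349, 0.999) = (-19.8, 29.5). Then |MV| = |V − M| = 35.5.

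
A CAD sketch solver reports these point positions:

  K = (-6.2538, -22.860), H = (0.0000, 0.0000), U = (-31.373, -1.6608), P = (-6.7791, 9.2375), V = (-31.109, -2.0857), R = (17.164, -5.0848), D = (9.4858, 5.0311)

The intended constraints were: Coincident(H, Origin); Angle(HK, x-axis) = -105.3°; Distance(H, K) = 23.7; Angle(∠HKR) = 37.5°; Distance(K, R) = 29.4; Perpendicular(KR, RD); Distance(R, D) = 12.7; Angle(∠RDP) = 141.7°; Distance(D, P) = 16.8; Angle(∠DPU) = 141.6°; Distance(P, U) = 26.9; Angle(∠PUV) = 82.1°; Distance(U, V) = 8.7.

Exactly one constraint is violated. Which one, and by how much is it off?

Distance(U, V) = 8.7 — off by 8.20.

H = (0.00, 0.00) ✓; HK at -105.3° ✓; |HK| = 23.70 ✓; ∠HKR = 37.50° ✓; |KR| = 29.40 ✓; ∠(KR, RD) = 90.00° ✓; |RD| = 12.70 ✓; ∠RDP = 141.7° ✓; |DP| = 16.80 ✓; ∠DPU = 141.6° ✓; |PU| = 26.90 ✓; ∠PUV = 82.05° ✓; |UV| = 0.5002 ✗.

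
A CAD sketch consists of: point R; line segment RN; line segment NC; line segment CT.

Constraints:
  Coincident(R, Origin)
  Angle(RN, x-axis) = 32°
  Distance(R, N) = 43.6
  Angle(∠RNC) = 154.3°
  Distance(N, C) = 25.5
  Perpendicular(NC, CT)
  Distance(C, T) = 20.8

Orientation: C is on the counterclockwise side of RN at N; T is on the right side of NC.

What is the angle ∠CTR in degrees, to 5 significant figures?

58.496°

R is at the origin; RN runs at 32.0° with length 43.6, so N = 43.6·(cos 32.0°, sin 32.0°) = (36.975, 23.104). ∠RNC = 154.3°, so NC runs at 32.0° + (180° − 154.3°) = 57.700° from the x-axis; with |NC| = 25.5, C = N + 25.5·(cos 57.700°, sin 57.700°) = (50.601, 44.659). NC is perpendicular to CT; with |CT| = 20.8 on the right of NC, T = C + 20.8·(0.84526, -0.53435) = (68.182, 33.544). Then cos ∠CTR = TC·TR / (|TC||TR|), giving 58.496°.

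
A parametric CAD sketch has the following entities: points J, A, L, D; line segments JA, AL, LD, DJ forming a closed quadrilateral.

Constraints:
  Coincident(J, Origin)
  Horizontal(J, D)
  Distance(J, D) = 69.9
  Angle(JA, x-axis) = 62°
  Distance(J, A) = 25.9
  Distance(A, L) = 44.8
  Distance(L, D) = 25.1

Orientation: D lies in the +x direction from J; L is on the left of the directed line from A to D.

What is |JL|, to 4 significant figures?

60.86

Checks: |AL| = 44.80 ✓; |LD| = 25.10 ✓.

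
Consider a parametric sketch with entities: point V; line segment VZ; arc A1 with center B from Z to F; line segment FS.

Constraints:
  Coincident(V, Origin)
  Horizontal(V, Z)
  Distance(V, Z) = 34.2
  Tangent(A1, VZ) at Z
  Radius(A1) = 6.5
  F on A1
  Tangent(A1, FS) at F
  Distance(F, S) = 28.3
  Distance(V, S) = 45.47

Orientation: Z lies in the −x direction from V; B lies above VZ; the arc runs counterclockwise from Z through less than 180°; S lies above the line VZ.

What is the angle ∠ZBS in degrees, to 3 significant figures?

170°

V is at the origin; VZ is horizontal with |VZ| = 34.2 and Z on the −x side, so Z = (-34.2, 0.00). The tangent condition forces BZ to be normal to VZ, so B = Z + (0, 6.5) = (-34.2, 6.50). Since BF ⟂ FS (tangency), |BS| = √(6.5² + 28.3²) = 29.0 regardless of where F sits on A1. So S lies on both circle(V, 45.47) and circle(B, 29.0); the above-VZ intersection is S = (-29.0, 35.1). F is the foot of the tangent from S: F = (-27.7, 6.79).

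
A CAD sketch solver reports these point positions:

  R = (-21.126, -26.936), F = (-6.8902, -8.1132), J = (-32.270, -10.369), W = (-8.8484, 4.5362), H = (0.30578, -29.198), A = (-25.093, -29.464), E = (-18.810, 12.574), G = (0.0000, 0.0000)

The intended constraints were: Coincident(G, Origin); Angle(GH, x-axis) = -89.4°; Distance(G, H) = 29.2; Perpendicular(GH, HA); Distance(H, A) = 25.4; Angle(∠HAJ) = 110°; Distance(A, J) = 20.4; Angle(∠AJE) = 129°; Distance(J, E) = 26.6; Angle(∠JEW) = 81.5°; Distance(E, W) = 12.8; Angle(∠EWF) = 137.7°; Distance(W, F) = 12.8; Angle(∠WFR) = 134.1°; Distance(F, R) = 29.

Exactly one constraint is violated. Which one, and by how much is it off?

Distance(F, R) = 29 — off by 5.40.

G = (0.00, 0.00) ✓; GH at -89.40° ✓; |GH| = 29.20 ✓; ∠(GH, HA) = 90.00° ✓; |HA| = 25.40 ✓; ∠HAJ = 110.0° ✓; |AJ| = 20.40 ✓; ∠AJE = 129.0° ✓; |JE| = 26.60 ✓; ∠JEW = 81.50° ✓; |EW| = 12.80 ✓; ∠EWF = 137.7° ✓; |WF| = 12.80 ✓; ∠WFR = 134.1° ✓; |FR| = 23.60 ✗.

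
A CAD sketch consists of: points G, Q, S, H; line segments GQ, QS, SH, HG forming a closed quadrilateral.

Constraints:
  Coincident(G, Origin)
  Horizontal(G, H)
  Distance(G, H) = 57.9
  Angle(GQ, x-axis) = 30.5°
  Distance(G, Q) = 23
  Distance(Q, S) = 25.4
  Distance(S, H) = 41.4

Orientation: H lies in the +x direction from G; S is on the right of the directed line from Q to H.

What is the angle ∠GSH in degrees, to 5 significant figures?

124.62°

G is at the origin; GH is horizontal with |GH| = 57.9 and H in +x, so H = (57.9, 0). GQ runs at 30.5° with |GQ| = 23.0, so Q = (19.817, 11.673). S is determined by |QS| = 25.4 and |SH| = 41.4 together: it lies at the intersection of circle(Q, 25.4) and circle(H, 41.4). With |QH| = 39.831, the foot of the radical line on QH is 6.4992 from Q and the perpendicular offset is √(25.4² − 6.4992²) = 24.554. Taking the right-of-QH solution: S = (18.835, -13.708).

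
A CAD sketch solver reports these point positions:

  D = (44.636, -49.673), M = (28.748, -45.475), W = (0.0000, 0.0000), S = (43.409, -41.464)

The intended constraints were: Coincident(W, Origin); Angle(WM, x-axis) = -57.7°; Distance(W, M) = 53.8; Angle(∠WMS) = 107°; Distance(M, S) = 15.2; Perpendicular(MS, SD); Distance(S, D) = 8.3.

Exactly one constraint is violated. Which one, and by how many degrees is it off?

Perpendicular(MS, SD) — off by 6.80°.

W = (0.00, 0.00) ✓; WM at -57.70° ✓; |WM| = 53.80 ✓; ∠WMS = 107.0° ✓; |MS| = 15.20 ✓; ∠(MS, SD) = 96.80° ✗; |SD| = 8.300 ✓.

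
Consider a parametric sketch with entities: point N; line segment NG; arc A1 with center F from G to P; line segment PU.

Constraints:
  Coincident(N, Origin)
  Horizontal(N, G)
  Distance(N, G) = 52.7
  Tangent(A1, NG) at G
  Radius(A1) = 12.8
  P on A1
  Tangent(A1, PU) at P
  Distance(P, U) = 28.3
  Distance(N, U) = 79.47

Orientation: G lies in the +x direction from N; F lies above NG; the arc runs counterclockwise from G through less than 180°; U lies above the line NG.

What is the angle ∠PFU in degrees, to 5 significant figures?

65.663°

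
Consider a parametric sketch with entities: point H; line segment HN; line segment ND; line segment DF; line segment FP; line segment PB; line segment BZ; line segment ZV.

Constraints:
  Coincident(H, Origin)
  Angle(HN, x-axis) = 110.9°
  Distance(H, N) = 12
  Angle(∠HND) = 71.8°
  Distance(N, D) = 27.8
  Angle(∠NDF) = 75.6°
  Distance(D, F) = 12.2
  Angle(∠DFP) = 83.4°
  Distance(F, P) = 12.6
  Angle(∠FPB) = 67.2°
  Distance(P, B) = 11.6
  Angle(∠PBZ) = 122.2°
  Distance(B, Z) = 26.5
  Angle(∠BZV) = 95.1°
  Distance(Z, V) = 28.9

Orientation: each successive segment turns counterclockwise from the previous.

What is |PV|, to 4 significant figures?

40.03

H is at the origin; HN runs at 110.9° with length 12.0, so N = (-4.281, 11.21). ∠HND = 71.8° gives ND at -140.9° from the x-axis; with |ND| = 27.8, D = (-25.85, -6.322). ∠NDF = 75.6° gives DF at -36.50° from the x-axis; with |DF| = 12.2, F = (-16.05, -13.58). ∠DFP = 83.4° gives FP at 60.10° from the x-axis; with |FP| = 12.6, P = (-9.767, -2.656). ∠FPB = 67.2° gives PB at 172.9° from the x-axis; with |PB| = 11.6, B = (-21.28, -1.222). ∠PBZ = 122.2° gives BZ at -129.3° from the x-axis; with |BZ| = 26.5, Z = (-38.06, -21.73). ∠BZV = 95.1° gives ZV at -44.40° from the x-axis; with |ZV| = 28.9, V = (-17.41, -41.95). Then |PV| = |V − P| = 40.03.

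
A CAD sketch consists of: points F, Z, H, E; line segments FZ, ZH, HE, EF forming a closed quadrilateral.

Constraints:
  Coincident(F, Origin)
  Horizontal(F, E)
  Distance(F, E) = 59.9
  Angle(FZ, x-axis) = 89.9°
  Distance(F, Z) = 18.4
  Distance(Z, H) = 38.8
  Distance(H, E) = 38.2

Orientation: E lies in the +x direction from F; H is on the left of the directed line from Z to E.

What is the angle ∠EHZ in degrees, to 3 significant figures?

109°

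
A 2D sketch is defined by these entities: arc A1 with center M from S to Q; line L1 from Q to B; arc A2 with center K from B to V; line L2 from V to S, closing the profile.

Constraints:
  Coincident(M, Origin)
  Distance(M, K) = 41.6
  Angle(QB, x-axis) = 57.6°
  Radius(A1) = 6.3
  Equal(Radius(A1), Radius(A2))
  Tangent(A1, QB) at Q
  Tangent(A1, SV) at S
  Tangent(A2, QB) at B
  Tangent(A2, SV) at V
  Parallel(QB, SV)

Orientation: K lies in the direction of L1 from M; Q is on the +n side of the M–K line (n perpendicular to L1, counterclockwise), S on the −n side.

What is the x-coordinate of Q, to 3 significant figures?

-5.32

M is at the origin and K lies 41.6 along u from M, so K = 41.6·u = (22.3, 35.1). Tangency of A1 to both parallel lines with radius 6.3 puts Q and S at M ± 6.3·n: Q = (-5.32, 3.38), S = (5.32, -3.38). So Q.x = -5.32.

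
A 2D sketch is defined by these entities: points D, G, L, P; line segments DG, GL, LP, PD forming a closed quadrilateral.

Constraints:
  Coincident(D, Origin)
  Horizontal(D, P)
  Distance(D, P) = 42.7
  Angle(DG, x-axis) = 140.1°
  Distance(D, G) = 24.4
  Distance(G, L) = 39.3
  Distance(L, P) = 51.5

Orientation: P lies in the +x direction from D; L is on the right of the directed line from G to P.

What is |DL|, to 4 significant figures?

21.38

Checks: |GL| = 39.30 ✓; |LP| = 51.50 ✓.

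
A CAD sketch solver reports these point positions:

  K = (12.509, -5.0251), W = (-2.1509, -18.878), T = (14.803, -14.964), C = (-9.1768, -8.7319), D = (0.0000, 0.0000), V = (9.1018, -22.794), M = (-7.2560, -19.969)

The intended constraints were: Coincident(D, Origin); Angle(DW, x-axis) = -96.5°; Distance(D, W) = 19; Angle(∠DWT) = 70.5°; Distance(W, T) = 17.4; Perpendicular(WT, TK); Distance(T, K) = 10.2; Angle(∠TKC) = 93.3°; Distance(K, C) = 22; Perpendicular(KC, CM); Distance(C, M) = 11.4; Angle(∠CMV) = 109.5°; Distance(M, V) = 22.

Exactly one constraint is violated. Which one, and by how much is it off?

Distance(M, V) = 22 — off by 5.40.

D = (0.00, 0.00) ✓; DW at -96.50° ✓; |DW| = 19.00 ✓; ∠DWT = 70.50° ✓; |WT| = 17.40 ✓; ∠(WT, TK) = 90.00° ✓; |TK| = 10.20 ✓; ∠TKC = 93.30° ✓; |KC| = 22.00 ✓; ∠(KC, CM) = 90.00° ✓; |CM| = 11.40 ✓; ∠CMV = 109.5° ✓; |MV| = 16.60 ✗.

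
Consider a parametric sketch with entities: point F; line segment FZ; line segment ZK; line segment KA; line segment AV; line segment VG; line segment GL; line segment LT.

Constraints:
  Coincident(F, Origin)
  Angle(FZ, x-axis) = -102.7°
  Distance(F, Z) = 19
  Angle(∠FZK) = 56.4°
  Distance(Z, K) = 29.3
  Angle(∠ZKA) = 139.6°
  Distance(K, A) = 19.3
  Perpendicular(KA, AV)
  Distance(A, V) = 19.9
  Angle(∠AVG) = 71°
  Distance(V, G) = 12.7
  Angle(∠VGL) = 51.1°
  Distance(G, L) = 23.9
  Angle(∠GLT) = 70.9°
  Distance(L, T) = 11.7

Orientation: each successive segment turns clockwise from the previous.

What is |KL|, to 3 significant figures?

27.7

F is at the origin; FZ runs at -102.7° with length 19.0, so Z = (-4.18, -18.5). ∠FZK = 56.4° gives ZK at 134° from the x-axis; with |ZK| = 29.3, K = (-24.4, 2.65). ∠ZKA = 139.6° gives KA at 93.3° from the x-axis; with |KA| = 19.3, A = (-25.5, 21.9). The perpendicularity gives AV at right angles to KA, so AV runs at 3.30°; with |AV| = 19.9, V = (-5.66, 23.1). ∠AVG = 71.0° gives VG at -106° from the x-axis; with |VG| = 12.7, G = (-9.10, 10.8). ∠VGL = 51.1° gives GL at 125° from the x-axis; with |GL| = 23.9, L = (-22.9, 30.3). Then |KL| = |L − K| = 27.7.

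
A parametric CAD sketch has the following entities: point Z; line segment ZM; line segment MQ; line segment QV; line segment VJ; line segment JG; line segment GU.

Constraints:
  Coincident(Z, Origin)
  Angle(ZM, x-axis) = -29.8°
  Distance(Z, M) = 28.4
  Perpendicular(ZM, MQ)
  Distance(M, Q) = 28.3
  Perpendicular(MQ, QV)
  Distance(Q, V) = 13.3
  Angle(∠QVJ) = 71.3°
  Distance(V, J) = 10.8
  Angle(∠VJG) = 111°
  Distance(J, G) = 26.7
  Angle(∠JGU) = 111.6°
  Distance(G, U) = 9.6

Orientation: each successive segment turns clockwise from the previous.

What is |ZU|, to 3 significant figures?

55.5

∠VJG = 111.0° gives JG at -27.5° from the x-axis; with |JG| = 26.7, G = (30.8, -37.2). ∠JGU = 111.6° gives GU at -95.9° from the x-axis; with |GU| = 9.6, U = (29.8, -46.8). Then |ZU| = |U − Z| = 55.5.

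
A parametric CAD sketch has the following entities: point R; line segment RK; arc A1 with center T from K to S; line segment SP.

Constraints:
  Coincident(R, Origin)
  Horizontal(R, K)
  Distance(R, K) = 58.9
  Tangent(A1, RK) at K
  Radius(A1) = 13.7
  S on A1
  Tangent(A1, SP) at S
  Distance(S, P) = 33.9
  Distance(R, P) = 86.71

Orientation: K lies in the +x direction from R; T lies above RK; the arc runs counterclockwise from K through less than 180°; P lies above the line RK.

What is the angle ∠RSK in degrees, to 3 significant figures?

34.4°

Checks: |TS| = 13.70 ✓; ∠(TS, SP) = 90.00° ✓; |SP| = 33.90 ✓; |RP| = 86.71 ✓.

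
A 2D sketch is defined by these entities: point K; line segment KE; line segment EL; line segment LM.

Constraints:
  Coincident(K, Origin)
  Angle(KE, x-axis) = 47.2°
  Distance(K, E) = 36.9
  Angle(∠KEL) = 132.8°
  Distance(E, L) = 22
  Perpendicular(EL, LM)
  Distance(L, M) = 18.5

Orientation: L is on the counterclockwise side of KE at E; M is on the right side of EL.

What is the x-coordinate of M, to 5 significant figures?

41.829

∠KEL = 132.8°, so EL runs at 47.2° + (180° − 132.8°) = 94.400° from the x-axis; with |EL| = 22.0, L = E + 22.0·(cos 94.400°, sin 94.400°) = (23.384, 49.010). The perpendicularity gives LM at right angles to EL; with |LM| = 18.5 on the right of EL, M = L + 18.5·(0.99705, 0.076719) = (41.829, 50.429). So M.x = 41.829.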